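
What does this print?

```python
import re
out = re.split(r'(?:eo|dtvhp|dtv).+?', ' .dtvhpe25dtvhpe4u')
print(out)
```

`|` is ordered: at each position the engine commits to the first alternative that works.
Matches to split on: at [2:8] → 'dtvhpe'; at [10:16] → 'dtvhpe'.
`split` removes every match and returns the 3 fragments in between.

[' .', '25', '4u']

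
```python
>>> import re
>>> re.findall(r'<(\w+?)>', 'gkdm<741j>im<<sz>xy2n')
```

Scanning left to right: at [4:10] match '<741j>', group 1 = '741j'; at [13:17] match '<sz>', group 1 = 'sz'.
One capturing group, so `findall` returns just the captured substring from each match — 2 in all.

['741j', 'sz']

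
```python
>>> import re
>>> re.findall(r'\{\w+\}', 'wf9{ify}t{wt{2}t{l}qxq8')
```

['{ify}', '{2}', '{l}']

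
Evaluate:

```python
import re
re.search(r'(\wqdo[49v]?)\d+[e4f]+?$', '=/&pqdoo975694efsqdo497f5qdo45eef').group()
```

The pattern matches a word character, then the literal 'qdo', then optionally one of [49v] (captured); then one or more of a digit, then one or more of one of [e4f] (lazy); then anchored at the end.
`re.search` scans for the first position where the pattern succeeds.
The match spans [24:33] → '5qdo45eef'.
Captured: group 1 = '5qdo4'.

'5qdo45eef'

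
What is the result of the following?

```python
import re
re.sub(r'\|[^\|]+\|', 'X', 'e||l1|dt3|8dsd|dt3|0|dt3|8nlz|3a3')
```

Every occurrence is swapped for 'X'.

'e|Xdt3Xdt3Xdt3X3a3'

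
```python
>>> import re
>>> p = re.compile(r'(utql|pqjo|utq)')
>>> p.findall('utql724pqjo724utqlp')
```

['utql', 'pqjo', 'utql']

Alternation isn't longest-match — the leftmost alternative that fits at this position is chosen.
Because there's exactly one group, `findall` drops the full match and keeps group 1 from each hit.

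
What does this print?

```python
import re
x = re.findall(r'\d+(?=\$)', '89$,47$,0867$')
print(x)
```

['89', '47', '0867']

Because the assertion is zero-width, the text it checks is not consumed and won't appear in the result.
Matches: at [0:2] → '89'; at [4:6] → '47'; at [8:12] → '0867'.
`findall` yields the raw match text (3 of them) because the pattern has no groups.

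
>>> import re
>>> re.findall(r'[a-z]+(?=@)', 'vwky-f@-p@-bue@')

['f', 'p', 'bue']

The positive lookaround only admits positions where the adjacent text matches; those characters stay outside the span.
Since nothing is captured, `findall` lists the 3 matched substrings directly.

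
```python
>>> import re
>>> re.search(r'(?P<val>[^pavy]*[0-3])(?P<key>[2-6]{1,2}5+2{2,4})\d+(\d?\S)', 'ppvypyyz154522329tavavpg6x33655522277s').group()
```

'z154522329t'

This matches zero or more of any character except [pavy], then a character in [0-3] (captured as 'val'); then 1 to 2 of a character in [2-6], then one or more of a literal '5', then 2 to 4 of a literal '2' (captured as 'key'); then one or more of a digit; then optionally a digit, then a non-whitespace character (captured).
`re.search` tries every starting position until one works.
The match spans [7:18] → 'z154522329t'.
Captured: group 1 = 'z1', group 2 = '54522', group 3 = 't'.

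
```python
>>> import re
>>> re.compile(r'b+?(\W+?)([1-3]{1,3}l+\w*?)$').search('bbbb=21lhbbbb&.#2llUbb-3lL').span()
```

The pattern matches one or more of a literal 'b' (lazy); then one or more of a non-word character (lazy) (captured); then 1 to 3 of a character in [1-3], then one or more of a literal 'l', then zero or more of a word character (lazy) (captured); then anchored at the end.
`search` walks the string left to right and returns the first match it finds.
The match spans [20:26] → 'bb-3lL'.
Captured: group 1 = '-', group 2 = '3lL'.

(20, 26)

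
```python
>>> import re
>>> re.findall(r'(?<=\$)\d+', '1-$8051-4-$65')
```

The positive lookaround only admits positions where the adjacent text matches; those characters stay outside the span.
Matches: at [3:7] → '8051'; at [11:13] → '65'.
`findall` yields the raw match text (2 of them) because the pattern has no groups.

['8051', '65']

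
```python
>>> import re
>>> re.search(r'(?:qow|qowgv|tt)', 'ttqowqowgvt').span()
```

`search` walks the string left to right and returns the first match it finds.
The match spans [0:2] → 'tt'.

(0, 2)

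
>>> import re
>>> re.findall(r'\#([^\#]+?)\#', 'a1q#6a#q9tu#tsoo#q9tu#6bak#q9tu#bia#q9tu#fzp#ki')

['6a', 'tsoo', '6bak', 'bia', 'fzp']

Matches: at [3:7] match '#6a#', group 1 = '6a'; at [11:17] match '#tsoo#', group 1 = 'tsoo'; at [21:27] match '#6bak#', group 1 = '6bak'; at [31:36] match '#bia#', group 1 = 'bia'; at [40:45] match '#fzp#', group 1 = 'fzp'.
One capturing group, so `findall` returns just the captured substring from each match — 5 in all.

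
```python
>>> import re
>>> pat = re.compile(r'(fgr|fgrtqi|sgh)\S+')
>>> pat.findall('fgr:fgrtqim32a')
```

['fgr']

`findall` collects group 1 from the one match (1 total).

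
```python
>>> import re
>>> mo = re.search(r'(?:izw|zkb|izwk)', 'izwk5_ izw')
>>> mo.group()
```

'izw'

`|` is ordered: at each position the engine commits to the first alternative that works.
`re.search` tries every starting position until one works.
The match spans [0:3] → 'izw'.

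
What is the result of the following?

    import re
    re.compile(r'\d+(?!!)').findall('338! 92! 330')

Because the assertion is negative and zero-width, positions next to the forbidden text are skipped.
Scanning left to right: at [0:2] → '33'; at [5:6] → '9'; at [9:12] → '330'.
Since nothing is captured, `findall` lists the 3 matched substrings directly.

['33', '9', '330']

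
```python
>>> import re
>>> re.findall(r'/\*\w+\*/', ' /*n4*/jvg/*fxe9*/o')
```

Walking the string: at [1:7] → '/*n4*/'; at [10:18] → '/*fxe9*/'.
No capturing groups, so `findall` returns the 2 full match strings.

['/*n4*/', '/*fxe9*/']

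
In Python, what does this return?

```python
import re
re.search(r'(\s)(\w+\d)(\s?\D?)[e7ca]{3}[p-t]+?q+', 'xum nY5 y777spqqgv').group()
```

' nY5 y777spqq'

This matches whitespace (captured); then one or more of a word character, then a digit (captured); then optionally whitespace, then optionally a non-digit (captured); then exactly 3 of one of [e7ca], then one or more of a character in [p-t] (lazy), then one or more of a literal 'q'.
The match spans [3:16] → ' nY5 y777spqq'.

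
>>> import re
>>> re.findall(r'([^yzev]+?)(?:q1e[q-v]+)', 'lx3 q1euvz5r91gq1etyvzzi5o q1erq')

['lx3 ', '5r91g', 'i5o ']

Because there's exactly one group, `findall` drops the full match and keeps group 1 from each hit.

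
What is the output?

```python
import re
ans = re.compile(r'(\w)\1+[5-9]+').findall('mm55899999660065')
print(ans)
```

['m', '0']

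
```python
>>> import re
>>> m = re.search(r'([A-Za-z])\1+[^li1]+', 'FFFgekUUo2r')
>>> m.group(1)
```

The match spans [0:11] → 'FFFgekUUo2r'.
Captured: group 1 = 'F'.

'F'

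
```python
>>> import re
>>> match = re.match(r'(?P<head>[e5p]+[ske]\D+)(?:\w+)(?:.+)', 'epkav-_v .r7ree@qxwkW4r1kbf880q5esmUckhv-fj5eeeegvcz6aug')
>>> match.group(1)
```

The pattern matches one or more of one of [e5p], then one of [ske], then one or more of a non-digit (captured as 'head'); then one or more of a word character (non-capturing group); then one or more of any character (non-capturing group).
`match` is anchored at position 0; if the pattern doesn't fit there, it returns None.
The match spans [0:56] → 'epkav-_v .r7ree@qxwkW4r1kbf880q5esmUckhv-fj5eeeegvcz6aug'.
Captured: group 1 = 'epkav-_v .r'.

'epkav-_v .r'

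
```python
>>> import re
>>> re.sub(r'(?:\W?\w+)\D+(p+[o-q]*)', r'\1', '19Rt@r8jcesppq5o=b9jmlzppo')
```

'19Rtpq5opo'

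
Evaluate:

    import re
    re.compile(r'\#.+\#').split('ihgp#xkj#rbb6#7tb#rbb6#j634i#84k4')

['ihgp', '84k4']

`split` removes every match and returns the 2 fragments in between.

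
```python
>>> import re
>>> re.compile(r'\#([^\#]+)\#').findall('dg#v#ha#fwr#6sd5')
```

`findall` collects group 1 from each match (2 total).

['v', 'fwr']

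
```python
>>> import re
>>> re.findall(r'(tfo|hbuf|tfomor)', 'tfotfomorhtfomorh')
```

Branches in `(...|...)` are attempted left-to-right; the first branch that allows the whole pattern to succeed is taken.
With a single group, `findall` returns only what that group captured — 3 items.

['tfo', 'tfo', 'tfo']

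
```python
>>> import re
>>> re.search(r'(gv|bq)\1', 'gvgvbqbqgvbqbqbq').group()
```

'gvgv'

`\1` is not a pattern — it's the concrete string captured by group 1, re-applied verbatim.
The match spans [0:4] → 'gvgv'.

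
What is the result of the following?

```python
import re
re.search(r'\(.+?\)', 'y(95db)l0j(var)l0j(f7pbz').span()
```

(1, 7)

A `+?`/`*?`/`{m,n}?` starts at its minimum and grows only as far as needed for what follows to match.
The match spans [1:7] → '(95db)'.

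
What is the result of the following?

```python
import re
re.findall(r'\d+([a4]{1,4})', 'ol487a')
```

This matches one or more of a digit; then 1 to 4 of one of [a4] (captured).
With a single group, `findall` returns only what that group captured — 1 item.

['a']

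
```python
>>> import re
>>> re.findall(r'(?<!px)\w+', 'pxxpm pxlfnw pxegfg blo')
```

['pxxpm', 'pxlfnw', 'pxegfg', 'blo']

`(?!…)`/`(?<!…)` only lets a position through if the neighbouring text does NOT match; no characters are consumed.
Matches: at [0:5] → 'pxxpm'; at [6:12] → 'pxlfnw'; at [13:19] → 'pxegfg'; at [20:23] → 'blo'.
With no groups in the pattern, `findall` gives back each whole match — 4 here.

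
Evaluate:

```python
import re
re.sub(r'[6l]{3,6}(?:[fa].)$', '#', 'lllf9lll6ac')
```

'lllf9#'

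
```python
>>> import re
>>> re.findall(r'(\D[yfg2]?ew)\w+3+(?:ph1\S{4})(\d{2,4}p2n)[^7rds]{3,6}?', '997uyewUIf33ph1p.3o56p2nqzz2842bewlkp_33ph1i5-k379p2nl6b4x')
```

[('uyew', '56p2n'), ('bew', '379p2n')]

Pattern: a non-digit, then optionally one of [yfg2], then the literal 'ew' (captured); then one or more of a word character; then one or more of a literal '3'; then the literal 'ph1', then exactly 4 of a non-whitespace character (non-capturing group); then 2 to 4 of a digit, then the literal 'p2n' (captured); then 3 to 6 of any character except [7rds] (lazy).
Scanning left to right: at [3:27] match 'uyewUIf33ph1p.3o56p2nqzz', groups = ('uyew', '56p2n'); at [31:56] match 'bewlkp_33ph1i5-k379p2nl6b', groups = ('bew', '379p2n').
`findall` packs the 2 group values into a tuple for every match.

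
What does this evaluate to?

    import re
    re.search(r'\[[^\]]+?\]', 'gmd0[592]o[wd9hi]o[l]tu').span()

`re.search` tries every starting position until one works.
The match spans [4:9] → '[592]'.

(4, 9)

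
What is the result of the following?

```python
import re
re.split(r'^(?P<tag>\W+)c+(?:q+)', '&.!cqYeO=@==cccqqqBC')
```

['', '&.!', 'YeO=@==cccqqqBC']

This matches anchored at the start of the string; then one or more of a non-word character (captured as 'tag'); then one or more of a literal 'c'; then one or more of a literal 'q' (non-capturing group).
Matches to split on: at [0:5] → '&.!cq'.
`re.split` interleaves the captured-group text with the surrounding fragments.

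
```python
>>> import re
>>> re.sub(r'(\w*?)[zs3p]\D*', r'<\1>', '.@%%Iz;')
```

'.@%%<I>'

The pattern matches zero or more of a word character (lazy) (captured); then one of [zs3p], then zero or more of a non-digit.
Matches: at [4:7] → 'Iz;'.
Each match is replaced using the text its own group 1 captured.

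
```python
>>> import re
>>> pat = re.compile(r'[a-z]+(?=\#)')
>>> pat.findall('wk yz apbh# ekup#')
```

['apbh', 'ekup']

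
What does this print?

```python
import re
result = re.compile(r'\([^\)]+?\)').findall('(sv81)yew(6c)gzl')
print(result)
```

Walking the string: at [0:6] → '(sv81)'; at [9:13] → '(6c)'.
With no groups in the pattern, `findall` gives back each whole match — 2 here.

['(sv81)', '(6c)']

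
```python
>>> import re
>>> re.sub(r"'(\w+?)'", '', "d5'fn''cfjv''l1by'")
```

'd5'

Each match is replaced by ''.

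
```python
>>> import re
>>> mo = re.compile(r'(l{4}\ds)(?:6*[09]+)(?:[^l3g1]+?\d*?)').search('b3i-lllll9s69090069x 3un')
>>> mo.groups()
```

('llll9s',)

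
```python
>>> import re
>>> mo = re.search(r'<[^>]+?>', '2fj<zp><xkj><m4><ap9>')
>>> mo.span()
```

(3, 7)

Unlike `match`, `search` isn't anchored — it looks for the pattern anywhere in the string.
The match spans [3:7] → '<zp>'.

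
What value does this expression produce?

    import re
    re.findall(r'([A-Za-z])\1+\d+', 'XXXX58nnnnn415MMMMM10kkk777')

`\1` has to match the exact text group 1 already captured.
Walking the string: at [0:6] match 'XXXX58', group 1 = 'X'; at [6:14] match 'nnnnn415', group 1 = 'n'; at [14:21] match 'MMMMM10', group 1 = 'M'; at [21:27] match 'kkk777', group 1 = 'k'.
With a single group, `findall` returns only what that group captured — 4 items.

['X', 'n', 'M', 'k']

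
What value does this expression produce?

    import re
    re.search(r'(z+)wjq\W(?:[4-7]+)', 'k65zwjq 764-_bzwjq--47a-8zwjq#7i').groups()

The match spans [3:11] → 'zwjq 764'.
Captured: group 1 = 'z'.

('z',)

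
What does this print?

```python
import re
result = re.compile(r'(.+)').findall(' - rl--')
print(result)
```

[' - rl--']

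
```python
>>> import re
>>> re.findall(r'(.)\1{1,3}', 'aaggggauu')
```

['a', 'g', 'u']

After group 1 captures some text, `\1` only succeeds where that same text appears again.
Scanning left to right: at [0:2] match 'aa', group 1 = 'a'; at [2:6] match 'gggg', group 1 = 'g'; at [7:9] match 'uu', group 1 = 'u'.
One capturing group, so `findall` returns just the captured substring from each match — 3 in all.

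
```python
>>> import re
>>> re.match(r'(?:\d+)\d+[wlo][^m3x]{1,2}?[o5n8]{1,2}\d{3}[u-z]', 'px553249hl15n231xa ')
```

None

This matches one or more of a digit (non-capturing group); then one or more of a digit; then one of [wlo]; then 1 to 2 of any character except [m3x] (lazy), then 1 to 2 of one of [o5n8], then exactly 3 of a digit; then a character in [u-z].
`re.match` only tries the pattern at the start of the string.
Here position 0 doesn't satisfy it, so the call returns None.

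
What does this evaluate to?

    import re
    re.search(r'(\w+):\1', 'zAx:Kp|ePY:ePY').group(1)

'ePY'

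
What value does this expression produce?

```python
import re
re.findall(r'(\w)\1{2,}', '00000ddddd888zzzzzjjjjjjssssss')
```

A backreference is literal: `\1` must see the identical characters the first group matched.
Scanning left to right: at [0:5] match '00000', group 1 = '0'; at [5:10] match 'ddddd', group 1 = 'd'; at [10:13] match '888', group 1 = '8'; at [13:18] match 'zzzzz', group 1 = 'z'; at [18:24] match 'jjjjjj', group 1 = 'j'; ….
With a single group, `findall` returns only what that group captured — 6 items.

['0', 'd', '8', 'z', 'j', 's']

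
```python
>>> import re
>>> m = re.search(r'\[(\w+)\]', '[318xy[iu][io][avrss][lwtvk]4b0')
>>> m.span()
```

Unlike `match`, `search` isn't anchored — it looks for the pattern anywhere in the string.
The match spans [6:10] → '[iu]'.
Captured: group 1 = 'iu'.

(6, 10)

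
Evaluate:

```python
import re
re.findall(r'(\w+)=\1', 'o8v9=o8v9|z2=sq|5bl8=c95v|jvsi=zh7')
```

A backreference is literal: `\1` must see the identical characters the first group matched.
Matches: at [0:9] match 'o8v9=o8v9', group 1 = 'o8v9'.
Because there's exactly one group, `findall` drops the full match and keeps group 1 from the one hit.

['o8v9']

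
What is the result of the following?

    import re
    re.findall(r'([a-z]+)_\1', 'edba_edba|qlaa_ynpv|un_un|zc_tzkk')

After group 1 captures some text, `\1` only succeeds where that same text appears again.
Walking the string: at [0:9] match 'edba_edba', group 1 = 'edba'; at [20:25] match 'un_un', group 1 = 'un'.
`findall` collects group 1 from each match (2 total).

['edba', 'un']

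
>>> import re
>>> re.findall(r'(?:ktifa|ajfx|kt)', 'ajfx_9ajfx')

Matches: at [0:4] → 'ajfx'; at [6:10] → 'ajfx'.
Since nothing is captured, `findall` lists the 2 matched substrings directly.

['ajfx', 'ajfx']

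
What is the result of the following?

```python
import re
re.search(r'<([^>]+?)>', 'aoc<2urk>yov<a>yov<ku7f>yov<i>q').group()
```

'<2urk>'

`re.search` scans for the first position where the pattern succeeds.
The match spans [3:9] → '<2urk>'.
Captured: group 1 = '2urk'.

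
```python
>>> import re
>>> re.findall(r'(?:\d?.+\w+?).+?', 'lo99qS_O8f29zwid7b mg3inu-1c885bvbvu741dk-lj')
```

['lo99qS_O8f29zwid7b mg3inu-1c885bvbvu741dk-lj']

The pattern matches optionally a digit, then one or more of any character, then one or more of a word character (lazy) (non-capturing group); then one or more of any character (lazy).
Walking the string: at [0:44] → 'lo99qS_O8f29zwid7b mg3inu-1c885bvbvu741dk-lj'.
`findall` yields the raw match text (1 of them) because the pattern has no groups.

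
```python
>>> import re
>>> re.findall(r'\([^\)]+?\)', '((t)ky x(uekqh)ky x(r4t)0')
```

['((t)', '(uekqh)', '(r4t)']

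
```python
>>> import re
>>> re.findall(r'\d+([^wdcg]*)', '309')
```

['']

Pattern: one or more of a digit; then zero or more of any character except [wdcg] (captured).
`findall` collects group 1 from the one match (1 total).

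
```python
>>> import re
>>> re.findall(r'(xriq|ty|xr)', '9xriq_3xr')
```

['xriq', 'xr']

Alternation isn't longest-match — the leftmost alternative that fits at this position is chosen.
Scanning left to right: at [1:5] match 'xriq', group 1 = 'xriq'; at [7:9] match 'xr', group 1 = 'xr'.
With a single group, `findall` returns only what that group captured — 2 items.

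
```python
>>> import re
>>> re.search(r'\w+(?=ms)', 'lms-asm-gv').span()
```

(0, 1)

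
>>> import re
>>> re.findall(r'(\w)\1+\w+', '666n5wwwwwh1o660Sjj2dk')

`\1` has to match the exact text group 1 already captured.
`findall` collects group 1 from the one match (1 total).

['6']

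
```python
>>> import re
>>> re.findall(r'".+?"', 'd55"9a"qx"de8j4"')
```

Lazy quantifiers expand one character at a time until the remainder of the pattern can match.
Matches: at [3:7] → '"9a"'; at [9:16] → '"de8j4"'.
No capturing groups, so `findall` returns the 2 full match strings.

['"9a"', '"de8j4"']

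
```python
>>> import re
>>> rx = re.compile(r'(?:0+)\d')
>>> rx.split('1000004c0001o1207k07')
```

Pattern: one or more of a literal '0' (non-capturing group); then a digit.
`split` removes every match and returns the 5 fragments in between.

['1', 'c', 'o12', 'k', '']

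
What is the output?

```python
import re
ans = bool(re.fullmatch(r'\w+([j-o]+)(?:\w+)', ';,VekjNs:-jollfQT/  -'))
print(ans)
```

This matches one or more of a word character; then one or more of a character in [j-o] (captured); then one or more of a word character (non-capturing group).
For `fullmatch`, every character of the input must be accounted for by the pattern.
Here the string isn't matched end-to-end, so the call returns None, and `bool(None)` is False.

False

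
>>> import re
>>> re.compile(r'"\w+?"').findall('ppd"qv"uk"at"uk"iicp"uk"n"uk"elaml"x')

['"qv"', '"at"', '"iicp"', '"n"', '"elaml"']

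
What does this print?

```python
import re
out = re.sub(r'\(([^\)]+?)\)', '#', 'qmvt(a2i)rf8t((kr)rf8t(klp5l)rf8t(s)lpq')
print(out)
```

qmvt#rf8t#rf8t#rf8t#lpq

`sub` substitutes '#' at each match site.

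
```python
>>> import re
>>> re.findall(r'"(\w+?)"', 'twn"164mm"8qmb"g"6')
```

`findall` collects group 1 from each match (2 total).

['164mm', 'g']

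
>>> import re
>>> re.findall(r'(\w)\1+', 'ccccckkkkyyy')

The backreference `\1` re-matches whatever the first group consumed, character for character.
`findall` collects group 1 from each match (3 total).

['c', 'k', 'y']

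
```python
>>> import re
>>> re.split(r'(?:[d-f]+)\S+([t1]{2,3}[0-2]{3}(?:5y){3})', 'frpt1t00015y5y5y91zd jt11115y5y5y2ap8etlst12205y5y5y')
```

['frpt1t00015y5y5y91zd jt11115y5y5y2ap8', 't12205y5y5y', '']

The pattern matches one or more of a character in [d-f] (non-capturing group); then one or more of a non-whitespace character; then 2 to 3 of one of [t1], then exactly 3 of a character in [0-2], then the literal '5y' repeated 3 times (captured).
Matches to split on: at [37:52] → 'etlst12205y5y5y'.
The group in the pattern means `split` returns the separators' captures alongside the pieces.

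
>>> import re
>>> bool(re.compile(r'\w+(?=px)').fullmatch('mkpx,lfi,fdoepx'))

Lookahead/lookbehind check context without consuming it, so the matched span excludes the asserted characters.
`re.fullmatch` requires the pattern to consume the entire string.
Here there's no way to consume every character, so the call returns None, and `bool(None)` is False.

False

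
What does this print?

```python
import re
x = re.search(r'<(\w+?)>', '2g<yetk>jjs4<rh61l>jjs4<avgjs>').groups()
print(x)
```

('yetk',)

The match spans [2:8] → '<yetk>'.
Captured: group 1 = 'yetk'.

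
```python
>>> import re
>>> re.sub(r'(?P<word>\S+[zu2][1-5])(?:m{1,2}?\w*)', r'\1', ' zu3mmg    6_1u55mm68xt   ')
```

Each match is replaced using the text its own group 1 captured.

' zu3    6_1u55mm68xt   '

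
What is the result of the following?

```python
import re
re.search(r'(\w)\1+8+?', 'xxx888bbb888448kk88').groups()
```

The match spans [0:4] → 'xxx8'.
Captured: group 1 = 'x'.

('x',)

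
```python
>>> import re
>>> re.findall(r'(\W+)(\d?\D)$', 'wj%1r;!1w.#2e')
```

`findall` packs the 2 group values into a tuple for every match.

[('.#', '2e')]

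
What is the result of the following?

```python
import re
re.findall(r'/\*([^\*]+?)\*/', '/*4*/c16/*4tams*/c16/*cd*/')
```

['4', '4tams', 'cd']

Walking the string: at [0:5] match '/*4*/', group 1 = '4'; at [8:17] match '/*4tams*/', group 1 = '4tams'; at [20:26] match '/*cd*/', group 1 = 'cd'.
Because there's exactly one group, `findall` drops the full match and keeps group 1 from each hit.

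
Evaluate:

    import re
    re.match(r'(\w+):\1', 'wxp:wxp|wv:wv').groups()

('wxp',)

The match spans [0:7] → 'wxp:wxp'.
Captured: group 1 = 'wxp'.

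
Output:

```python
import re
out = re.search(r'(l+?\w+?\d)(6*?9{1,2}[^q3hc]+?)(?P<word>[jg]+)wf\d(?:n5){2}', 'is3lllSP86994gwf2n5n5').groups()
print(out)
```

This matches one or more of the literal 'l' (lazy), then one or more of a word character (lazy), then a digit (captured); then zero or more of the literal '6' (lazy), then 1 to 2 of a literal '9', then one or more of any character except [q3hc] (lazy) (captured); then one or more of one of [jg] (captured as 'word'); then the literal 'wf', then a digit, then the literal 'n5' repeated 2 times.
A `+?`/`*?`/`{m,n}?` starts at its minimum and grows only as far as needed for what follows to match.
`search` walks the string left to right and returns the first match it finds.
The match spans [3:21] → 'lllSP86994gwf2n5n5'.
Captured: group 1 = 'lllSP8', group 2 = '6994', group 3 = 'g'.

('lllSP8', '6994', 'g')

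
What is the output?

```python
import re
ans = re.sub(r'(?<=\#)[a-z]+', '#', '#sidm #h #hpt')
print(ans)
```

## ## ##

Lookahead/lookbehind check context without consuming it, so the matched span excludes the asserted characters.
Matches: at [1:5] → 'sidm'; at [7:8] → 'h'; at [10:13] → 'hpt'.
`sub` substitutes '#' at each match site.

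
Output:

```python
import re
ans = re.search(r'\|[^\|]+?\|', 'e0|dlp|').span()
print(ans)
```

(2, 7)

`re.search` scans for the first position where the pattern succeeds.
The match spans [2:7] → '|dlp|'.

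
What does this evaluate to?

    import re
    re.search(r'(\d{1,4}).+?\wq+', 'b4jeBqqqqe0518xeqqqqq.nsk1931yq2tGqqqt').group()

'4jeBqqqq'

The pattern matches 1 to 4 of a digit (captured); then one or more of any character (lazy); then a word character, then one or more of a literal 'q'.
Because the quantifier is non-greedy, it stops expanding at the earliest point where the rest of the pattern can succeed.
`re.search` tries every starting position until one works.
The match spans [1:9] → '4jeBqqqq'.
Captured: group 1 = '4'.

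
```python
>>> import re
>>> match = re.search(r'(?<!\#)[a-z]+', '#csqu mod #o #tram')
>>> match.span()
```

The negative lookaround is zero-width — it rules out positions where the adjacent text would match, without consuming anything.
`re.search` tries every starting position until one works.
The match spans [2:5] → 'squ'.

(2, 5)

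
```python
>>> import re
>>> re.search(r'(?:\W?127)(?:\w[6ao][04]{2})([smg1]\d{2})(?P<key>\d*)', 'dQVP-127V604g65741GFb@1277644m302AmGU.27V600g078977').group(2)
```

'741'

The match spans [4:18] → '-127V604g65741'.
Captured: group 1 = 'g65', group 2 = '741'.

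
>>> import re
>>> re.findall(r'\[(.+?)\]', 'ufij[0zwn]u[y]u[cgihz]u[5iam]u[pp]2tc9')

['0zwn', 'y', 'cgihz', '5iam', 'pp']

A `+?`/`*?`/`{m,n}?` starts at its minimum and grows only as far as needed for what follows to match.
Because there's exactly one group, `findall` drops the full match and keeps group 1 from each hit.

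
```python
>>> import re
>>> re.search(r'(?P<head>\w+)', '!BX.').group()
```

'BX'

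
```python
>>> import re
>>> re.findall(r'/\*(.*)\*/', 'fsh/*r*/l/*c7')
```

One capturing group, so `findall` returns just the captured substring from the one match — 1 in all.

['r']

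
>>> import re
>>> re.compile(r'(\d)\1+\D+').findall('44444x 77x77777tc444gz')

The backreference `\1` re-matches whatever the first group consumed, character for character.
Matches: at [0:7] match '44444x ', group 1 = '4'; at [7:10] match '77x', group 1 = '7'; at [10:17] match '77777tc', group 1 = '7'; at [17:22] match '444gz', group 1 = '4'.
With a single group, `findall` returns only what that group captured — 4 items.

['4', '7', '7', '4']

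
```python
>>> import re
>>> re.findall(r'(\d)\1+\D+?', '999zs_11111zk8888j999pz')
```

['9', '1', '8', '9']

A backreference is literal: `\1` must see the identical characters the first group matched.
`findall` collects group 1 from each match (4 total).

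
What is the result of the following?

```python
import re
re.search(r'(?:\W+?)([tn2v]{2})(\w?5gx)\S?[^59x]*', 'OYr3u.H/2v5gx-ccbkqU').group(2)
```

'5gx'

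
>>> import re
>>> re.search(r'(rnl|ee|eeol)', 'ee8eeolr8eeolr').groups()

The match spans [0:2] → 'ee'.
Captured: group 1 = 'ee'.

('ee',)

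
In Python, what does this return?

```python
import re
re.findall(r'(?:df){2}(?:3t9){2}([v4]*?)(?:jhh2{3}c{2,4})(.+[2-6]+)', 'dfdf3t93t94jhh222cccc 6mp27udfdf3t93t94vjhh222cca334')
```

[('4', ' 6mp27udfdf3t93t94vjhh222cca334')]

The pattern matches the literal 'df' repeated 2 times, then the literal '3t9' repeated 2 times; then zero or more of one of [v4] (lazy) (captured); then the literal 'jhh', then exactly 3 of the literal '2', then 2 to 4 of the literal 'c' (non-capturing group); then one or more of any character, then one or more of a character in [2-6] (captured).
Walking the string: at [0:52] match 'dfdf3t93t94jhh222cccc 6mp27udfdf3t93t94vjhh222cca334', groups = ('4', ' 6mp27udfdf3t93t94vjhh222cca334').
With 2 capturing groups, `findall` returns a 2-tuple per match.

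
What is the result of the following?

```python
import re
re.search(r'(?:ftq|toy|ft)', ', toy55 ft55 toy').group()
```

'toy'

The match spans [2:5] → 'toy'.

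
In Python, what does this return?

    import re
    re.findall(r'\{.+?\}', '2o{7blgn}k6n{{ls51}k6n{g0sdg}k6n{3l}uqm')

A `+?`/`*?`/`{m,n}?` starts at its minimum and grows only as far as needed for what follows to match.
`findall` yields the raw match text (4 of them) because the pattern has no groups.

['{7blgn}', '{{ls51}', '{g0sdg}', '{3l}']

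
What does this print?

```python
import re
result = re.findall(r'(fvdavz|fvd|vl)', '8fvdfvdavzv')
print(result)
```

['fvd', 'fvdavz']

Alternation isn't longest-match — the leftmost alternative that fits at this position is chosen.
Matches: at [1:4] match 'fvd', group 1 = 'fvd'; at [4:10] match 'fvdavz', group 1 = 'fvdavz'.
Because there's exactly one group, `findall` drops the full match and keeps group 1 from each hit.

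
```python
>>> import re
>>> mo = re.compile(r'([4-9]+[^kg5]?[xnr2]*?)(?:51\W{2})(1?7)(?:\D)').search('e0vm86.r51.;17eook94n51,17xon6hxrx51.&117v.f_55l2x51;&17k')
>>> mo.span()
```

This matches one or more of a character in [4-9], then optionally any character except [kg5], then zero or more of one of [xnr2] (lazy) (captured); then the literal '51', then exactly 2 of a non-word character (non-capturing group); then optionally a literal '1', then a literal '7' (captured); then a non-digit (non-capturing group).
`re.search` scans for the first position where the pattern succeeds.
The match spans [4:15] → '86.r51.;17e'.
Captured: group 1 = '86.r', group 2 = '17'.

(4, 15)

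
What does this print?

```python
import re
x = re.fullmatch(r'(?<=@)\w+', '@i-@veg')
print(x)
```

The `(?=…)`/`(?<=…)` assertion just peeks at neighbouring text; it doesn't advance the match position.
`fullmatch` succeeds only if the pattern covers the string from start to end.
Here the string isn't matched end-to-end, so the call returns None.

None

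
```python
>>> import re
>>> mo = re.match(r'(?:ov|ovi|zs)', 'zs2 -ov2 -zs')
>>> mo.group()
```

'zs'

`re.match` only tries the pattern at the start of the string.
The match spans [0:2] → 'zs'.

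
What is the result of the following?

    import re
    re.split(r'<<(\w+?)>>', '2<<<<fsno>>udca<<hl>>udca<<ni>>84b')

With a capturing group present, the delimiter's captured portion is kept in the result list.

['2<<', 'fsno', 'udca', 'hl', 'udca', 'ni', '84b']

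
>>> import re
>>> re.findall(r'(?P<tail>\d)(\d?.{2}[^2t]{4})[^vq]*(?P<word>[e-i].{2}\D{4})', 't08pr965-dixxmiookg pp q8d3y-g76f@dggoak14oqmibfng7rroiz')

[('0', '8pr965-', 'iookg p'), ('8', 'd3y-g7', 'f@dggoa'), ('1', '4oqmibf', 'g7rroiz')]

This matches a digit (captured as 'tail'); then optionally a digit, then exactly 2 of any character, then exactly 4 of any character except [2t] (captured); then zero or more of any character except [vq]; then a character in [e-i], then exactly 2 of any character, then exactly 4 of a non-digit (captured as 'word').
Walking the string: at [1:21] match '08pr965-dixxmiookg p', groups = ('0', '8pr965-', 'iookg p'); at [24:39] match '8d3y-g76f@dggoa', groups = ('8', 'd3y-g7', 'f@dggoa'); at [40:56] match '14oqmibfng7rroiz', groups = ('1', '4oqmibf', 'g7rroiz').
With 3 capturing groups, `findall` returns a 3-tuple per match.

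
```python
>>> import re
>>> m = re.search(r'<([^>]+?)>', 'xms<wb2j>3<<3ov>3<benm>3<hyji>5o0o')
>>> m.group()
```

'<wb2j>'

`re.search` scans for the first position where the pattern succeeds.
The match spans [3:9] → '<wb2j>'.
Captured: group 1 = 'wb2j'.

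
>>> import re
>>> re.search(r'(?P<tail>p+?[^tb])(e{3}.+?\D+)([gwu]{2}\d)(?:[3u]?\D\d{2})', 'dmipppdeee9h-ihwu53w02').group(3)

The match spans [3:22] → 'pppdeee9h-ihwu53w02'.
Captured: group 1 = 'pppd', group 2 = 'eee9h-ih', group 3 = 'wu5'.

'wu5'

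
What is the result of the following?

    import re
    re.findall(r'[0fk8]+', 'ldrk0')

This matches one or more of one of [0fk8].
Walking the string: at [3:5] → 'k0'.
With no groups in the pattern, `findall` gives back each whole match — 1 here.

['k0']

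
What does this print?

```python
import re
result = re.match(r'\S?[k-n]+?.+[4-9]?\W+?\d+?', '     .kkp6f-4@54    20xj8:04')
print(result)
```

This matches optionally a non-whitespace character, then one or more of a character in [k-n] (lazy), then one or more of any character; then optionally a character in [4-9], then one or more of a non-word character (lazy); then one or more of a digit (lazy).
`match` is anchored at position 0; if the pattern doesn't fit there, it returns None.
Here the string doesn't start with a match, so the call returns None.

None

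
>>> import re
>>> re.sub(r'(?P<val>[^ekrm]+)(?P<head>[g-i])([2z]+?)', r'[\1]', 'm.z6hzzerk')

A non-greedy quantifier consumes as few characters as it can — just enough that the remainder of the pattern still matches from where it stops; whatever follows it matches normally.
Each match is replaced using the text its own group 1 captured.

'm[.z6]zerk'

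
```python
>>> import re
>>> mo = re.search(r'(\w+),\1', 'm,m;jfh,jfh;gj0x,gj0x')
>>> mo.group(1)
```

After group 1 captures some text, `\1` only succeeds where that same text appears again.
`search` walks the string left to right and returns the first match it finds.
The match spans [0:3] → 'm,m'.
Captured: group 1 = 'm'.

'm'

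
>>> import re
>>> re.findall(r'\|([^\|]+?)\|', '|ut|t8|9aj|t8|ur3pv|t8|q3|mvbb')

Walking the string: at [0:4] match '|ut|', group 1 = 'ut'; at [6:11] match '|9aj|', group 1 = '9aj'; at [13:20] match '|ur3pv|', group 1 = 'ur3pv'; at [22:26] match '|q3|', group 1 = 'q3'.
Because there's exactly one group, `findall` drops the full match and keeps group 1 from each hit.

['ut', '9aj', 'ur3pv', 'q3']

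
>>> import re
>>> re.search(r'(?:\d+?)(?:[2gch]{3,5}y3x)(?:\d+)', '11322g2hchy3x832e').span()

Pattern: one or more of a digit (lazy) (non-capturing group); then 3 to 5 of one of [2gch], then the literal 'y3x' (non-capturing group); then one or more of a digit (non-capturing group).
`search` walks the string left to right and returns the first match it finds.
The match spans [0:16] → '11322g2hchy3x832'.

(0, 16)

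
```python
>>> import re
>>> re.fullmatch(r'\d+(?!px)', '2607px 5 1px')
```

Because the assertion is negative and zero-width, positions next to the forbidden text are skipped.
For `fullmatch`, every character of the input must be accounted for by the pattern.
Here the string isn't matched end-to-end, so the call returns None.

None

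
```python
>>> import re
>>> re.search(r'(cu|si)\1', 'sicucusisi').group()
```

After group 1 captures some text, `\1` only succeeds where that same text appears again.
The match spans [2:6] → 'cucu'.

'cucu'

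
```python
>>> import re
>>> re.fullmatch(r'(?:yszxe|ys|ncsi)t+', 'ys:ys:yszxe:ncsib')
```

For `fullmatch`, every character of the input must be accounted for by the pattern.
Here the string isn't matched end-to-end, so the call returns None.

None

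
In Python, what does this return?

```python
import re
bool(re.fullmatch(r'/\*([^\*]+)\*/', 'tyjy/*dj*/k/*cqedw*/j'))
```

False

`fullmatch` succeeds only if the pattern covers the string from start to end.
Here there's no way to consume every character, so the call returns None, and `bool(None)` is False.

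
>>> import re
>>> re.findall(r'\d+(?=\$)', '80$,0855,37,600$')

['80', '600']

Because the assertion is zero-width, the text it checks is not consumed and won't appear in the result.
Scanning left to right: at [0:2] → '80'; at [12:15] → '600'.
`findall` yields the raw match text (2 of them) because the pattern has no groups.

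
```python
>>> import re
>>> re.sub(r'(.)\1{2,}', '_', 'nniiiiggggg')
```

'nn__'

After group 1 captures some text, `\1` only succeeds where that same text appears again.
Matches: at [2:6] → 'iiii'; at [6:11] → 'ggggg'.
Every occurrence is swapped for '_'.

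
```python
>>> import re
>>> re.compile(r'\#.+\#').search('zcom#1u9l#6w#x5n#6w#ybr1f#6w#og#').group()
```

'#1u9l#6w#x5n#6w#ybr1f#6w#og#'

`re.search` tries every starting position until one works.
The match spans [4:32] → '#1u9l#6w#x5n#6w#ybr1f#6w#og#'.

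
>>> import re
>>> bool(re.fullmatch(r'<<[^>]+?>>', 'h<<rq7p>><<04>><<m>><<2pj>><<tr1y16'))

`re.fullmatch` is like wrapping the pattern in `^…$` (in single-line mode).
Here the pattern can't cover the whole string, so the call returns None, and `bool(None)` is False.

False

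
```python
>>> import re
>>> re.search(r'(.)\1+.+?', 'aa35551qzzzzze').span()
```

`\1` is not a pattern — it's the concrete string captured by group 1, re-applied verbatim.
The match spans [0:3] → 'aa3'.

(0, 3)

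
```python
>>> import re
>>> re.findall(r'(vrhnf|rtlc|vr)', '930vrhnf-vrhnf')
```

['vrhnf', 'vrhnf']

`|` is ordered: at each position the engine commits to the first alternative that works.
Because there's exactly one group, `findall` drops the full match and keeps group 1 from each hit.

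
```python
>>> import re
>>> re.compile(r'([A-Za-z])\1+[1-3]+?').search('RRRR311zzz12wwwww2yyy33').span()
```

A backreference is literal: `\1` must see the identical characters the first group matched.
The match spans [0:5] → 'RRRR3'.

(0, 5)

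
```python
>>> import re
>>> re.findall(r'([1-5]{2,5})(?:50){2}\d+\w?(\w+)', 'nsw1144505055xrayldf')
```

[('1144', 'rayldf')]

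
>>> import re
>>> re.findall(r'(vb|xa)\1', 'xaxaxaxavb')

['xa', 'xa']

`\1` has to match the exact text group 1 already captured.
With a single group, `findall` returns only what that group captured — 2 items.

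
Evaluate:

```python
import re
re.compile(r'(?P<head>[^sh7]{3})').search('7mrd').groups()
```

('mrd',)

The match spans [1:4] → 'mrd'.
Captured: group 1 = 'mrd'.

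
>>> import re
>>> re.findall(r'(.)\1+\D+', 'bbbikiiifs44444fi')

After group 1 captures some text, `\1` only succeeds where that same text appears again.
One capturing group, so `findall` returns just the captured substring from each match — 2 in all.

['b', '4']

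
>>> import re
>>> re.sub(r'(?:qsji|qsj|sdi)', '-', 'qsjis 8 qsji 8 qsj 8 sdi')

'-s 8 - 8 - 8 -'

`|` is ordered: at each position the engine commits to the first alternative that works.
Matches: at [0:4] → 'qsji'; at [8:12] → 'qsji'; at [15:18] → 'qsj'; at [21:24] → 'sdi'.
Every occurrence is swapped for '-'.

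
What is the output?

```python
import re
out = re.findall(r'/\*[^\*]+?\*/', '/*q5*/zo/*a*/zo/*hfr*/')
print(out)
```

No capturing groups, so `findall` returns the 3 full match strings.

['/*q5*/', '/*a*/', '/*hfr*/']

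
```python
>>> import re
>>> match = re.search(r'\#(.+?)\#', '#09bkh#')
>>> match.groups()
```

The match spans [0:7] → '#09bkh#'.
Captured: group 1 = '09bkh'.

('09bkh',)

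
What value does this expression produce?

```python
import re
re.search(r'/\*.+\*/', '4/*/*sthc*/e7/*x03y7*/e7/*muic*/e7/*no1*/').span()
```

(1, 41)

`re.search` tries every starting position until one works.
The match spans [1:41] → '/*/*sthc*/e7/*x03y7*/e7/*muic*/e7/*no1*/'.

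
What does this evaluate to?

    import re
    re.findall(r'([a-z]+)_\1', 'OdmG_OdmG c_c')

['c']

`\1` has to match the exact text group 1 already captured.
Matches: at [10:13] match 'c_c', group 1 = 'c'.
One capturing group, so `findall` returns just the captured substring from the one match — 1 in all.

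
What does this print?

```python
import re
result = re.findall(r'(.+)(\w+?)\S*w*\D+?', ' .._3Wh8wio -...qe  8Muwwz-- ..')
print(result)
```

[(' .._3Wh8wio -...qe  8Muww', 'z')]

The pattern matches one or more of any character (captured); then one or more of a word character (lazy) (captured); then zero or more of a non-whitespace character, then zero or more of the literal 'w', then one or more of a non-digit (lazy).
2 groups means the one result is a tuple of 2 captured strings — 1 here.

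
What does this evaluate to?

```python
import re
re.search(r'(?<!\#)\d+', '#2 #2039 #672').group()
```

'039'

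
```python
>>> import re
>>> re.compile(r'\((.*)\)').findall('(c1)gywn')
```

['c1']

Matches: at [0:4] match '(c1)', group 1 = 'c1'.
Because there's exactly one group, `findall` drops the full match and keeps group 1 from the one hit.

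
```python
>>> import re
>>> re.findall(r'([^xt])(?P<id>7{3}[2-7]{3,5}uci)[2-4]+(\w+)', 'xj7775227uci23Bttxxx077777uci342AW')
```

The pattern matches any character except [xt] (captured); then exactly 3 of a literal '7', then 3 to 5 of a character in [2-7], then the literal 'uci' (captured as 'id'); then one or more of a character in [2-4]; then one or more of a word character (captured).
Multiple groups make `findall` return tuples — one 3-tuple for the one match.

[('j', '7775227uci', 'Bttxxx077777uci342AW')]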